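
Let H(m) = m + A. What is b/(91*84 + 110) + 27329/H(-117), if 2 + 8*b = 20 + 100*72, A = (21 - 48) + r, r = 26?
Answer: -423605201/1829944 ≈ -231.49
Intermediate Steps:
A = -1 (A = (21 - 48) + 26 = -27 + 26 = -1)
H(m) = -1 + m (H(m) = m - 1 = -1 + m)
b = 3609/4 (b = -¼ + (20 + 100*72)/8 = -¼ + (20 + 7200)/8 = -¼ + (⅛)*7220 = -¼ + 1805/2 = 3609/4 ≈ 902.25)
b/(91*84 + 110) + 27329/H(-117) = 3609/(4*(91*84 + 110)) + 27329/(-1 - 117) = 3609/(4*(7644 + 110)) + 27329/(-118) = (3609/4)/7754 + 27329*(-1/118) = (3609/4)*(1/7754) - 27329/118 = 3609/31016 - 27329/118 = -423605201/1829944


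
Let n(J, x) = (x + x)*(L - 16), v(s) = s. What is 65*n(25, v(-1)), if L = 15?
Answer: 130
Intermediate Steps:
n(J, x) = -2*x (n(J, x) = (x + x)*(15 - 16) = (2*x)*(-1) = -2*x)
65*n(25, v(-1)) = 65*(-2*(-1)) = 65*2 = 130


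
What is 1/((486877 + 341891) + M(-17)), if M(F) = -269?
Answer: 1/828499 ≈ 1.2070e-6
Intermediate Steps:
1/((486877 + 341891) + M(-17)) = 1/((486877 + 341891) - 269) = 1/(828768 - 269) = 1/828499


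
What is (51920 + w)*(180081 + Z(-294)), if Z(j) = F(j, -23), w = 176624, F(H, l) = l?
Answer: 41151175552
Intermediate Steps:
Z(j) = -23
(51920 + w)*(180081 + Z(-294)) = (51920 + 176624)*(180081 - 23) = 228544*180058 = 41151175552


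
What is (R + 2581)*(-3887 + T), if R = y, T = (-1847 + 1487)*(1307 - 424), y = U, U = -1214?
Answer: -439855489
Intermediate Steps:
y = -1214
T = -317880 (T = -360*883 = -317880)
R = -1214
(R + 2581)*(-3887 + T) = (-1214 + 2581)*(-3887 - 317880) = 1367*(-321767) = -439855489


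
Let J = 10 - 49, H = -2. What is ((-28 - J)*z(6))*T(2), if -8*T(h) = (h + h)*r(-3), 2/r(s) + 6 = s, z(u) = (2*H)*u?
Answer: -88/3 ≈ -29.333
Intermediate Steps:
z(u) = -4*u (z(u) = (2*(-2))*u = -4*u)
r(s) = 2/(-6 + s)
T(h) = h/18 (T(h) = -(h + h)*2/(-6 - 3)/8 = -2*h*2/(-9)/8 = -2*h*2*(-⅑)/8 = -2*h*(-2)/(8*9) = -(-1)*h/18 = h/18)
J = -39
((-28 - J)*z(6))*T(2) = ((-28 - 1*(-39))*(-4*6))*((1/18)*2) = ((-28 + 39)*(-24))*(⅑) = (11*(-24))*(⅑) = -264*⅑ = -88/3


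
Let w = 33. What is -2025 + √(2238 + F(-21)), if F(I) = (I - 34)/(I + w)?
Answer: -2025 + √80403/6 ≈ -1977.7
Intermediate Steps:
F(I) = (-34 + I)/(33 + I) (F(I) = (I - 34)/(I + 33) = (-34 + I)/(33 + I))
-2025 + √(2238 + F(-21)) = -2025 + √(2238 + (-34 - 21)/(33 - 21)) = -2025 + √(2238 - 55/12) = -2025 + √(26801/12) = -2025 + √80403/6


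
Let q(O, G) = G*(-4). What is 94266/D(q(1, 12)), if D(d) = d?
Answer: -15711/8 ≈ -1963.9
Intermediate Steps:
q(O, G) = -4*G
94266/D(q(1, 12)) = 94266/((-4*12)) = 94266/(-48) = 94266*(-1/48) = -15711/8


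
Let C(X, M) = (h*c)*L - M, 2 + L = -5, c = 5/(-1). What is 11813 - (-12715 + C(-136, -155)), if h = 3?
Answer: 24268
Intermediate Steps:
c = -5 (c = 5*(-1) = -5)
L = -7 (L = -2 - 5 = -7)
C(X, M) = 105 - M (C(X, M) = (3*(-5))*(-7) - M = -15*(-7) - M = 105 - M)
11813 - (-12715 + C(-136, -155)) = 11813 - (-12715 + (105 - 1*(-155))) = 11813 - (-12715 + (105 + 155)) = 11813 - (-12715 + 260) = 11813 - 1*(-12455) = 11813 + 12455 = 24268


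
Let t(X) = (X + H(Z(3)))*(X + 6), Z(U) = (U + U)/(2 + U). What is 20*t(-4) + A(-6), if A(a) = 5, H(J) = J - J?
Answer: -155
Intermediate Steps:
Z(U) = 2*U/(2 + U) (Z(U) = (2*U)/(2 + U) = 2*U/(2 + U))
H(J) = 0
t(X) = X*(6 + X) (t(X) = (X + 0)*(X + 6) = X*(6 + X))
20*t(-4) + A(-6) = 20*(-4*(6 - 4)) + 5 = 20*(-4*2) + 5 = 20*(-8) + 5 = -160 + 5 = -155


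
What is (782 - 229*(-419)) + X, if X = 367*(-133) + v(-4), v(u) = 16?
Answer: 47938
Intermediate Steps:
X = -48795 (X = 367*(-133) + 16 = -48811 + 16 = -48795)
(782 - 229*(-419)) + X = (782 - 229*(-419)) - 48795 = (782 + 95951) - 48795 = 96733 - 48795 = 47938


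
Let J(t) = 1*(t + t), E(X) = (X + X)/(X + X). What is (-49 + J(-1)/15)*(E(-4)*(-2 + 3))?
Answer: -737/15 ≈ -49.133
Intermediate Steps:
E(X) = 1 (E(X) = (2*X)/((2*X)) = (2*X)*(1/(2*X)) = 1)
J(t) = 2*t (J(t) = 1*(2*t) = 2*t)
(-49 + J(-1)/15)*(E(-4)*(-2 + 3)) = (-49 + (2*(-1))/15)*(1*(-2 + 3)) = (-49 - 2*1/15)*(1*1) = (-49 - 2/15)*1 = -737/15*1 = -737/15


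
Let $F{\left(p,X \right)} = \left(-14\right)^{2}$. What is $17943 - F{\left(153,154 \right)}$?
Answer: $17747$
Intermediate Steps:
$F{\left(p,X \right)} = 196$
$17943 - F{\left(153,154 \right)} = 17943 - 196 = 17747$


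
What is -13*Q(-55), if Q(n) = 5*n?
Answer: 3575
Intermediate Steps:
-13*Q(-55) = -65*(-55) = -13*(-275) = 3575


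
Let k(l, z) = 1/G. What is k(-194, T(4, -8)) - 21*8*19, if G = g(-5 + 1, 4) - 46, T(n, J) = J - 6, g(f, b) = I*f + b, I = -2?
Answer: -108529/34 ≈ -3192.0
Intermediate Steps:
g(f, b) = b - 2*f (g(f, b) = -2*f + b = b - 2*f)
T(n, J) = -6 + J
G = -34 (G = (4 - 2*(-5 + 1)) - 46 = (4 - 2*(-4)) - 46 = (4 + 8) - 46 = 12 - 46 = -34)
k(l, z) = -1/34 (k(l, z) = 1/(-34) = -1/34)
k(-194, T(4, -8)) - 21*8*19 = -1/34 - 21*8*19 = -1/34 - 168*19 = -1/34 - 3192 = -108529/34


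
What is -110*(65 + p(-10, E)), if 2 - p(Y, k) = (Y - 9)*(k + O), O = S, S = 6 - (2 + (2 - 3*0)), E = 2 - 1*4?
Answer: -7370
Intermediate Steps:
E = -2 (E = 2 - 4 = -2)
S = 2 (S = 6 - (2 + (2 + 0)) = 6 - (2 + 2) = 6 - 1*4 = 6 - 4 = 2)
O = 2
p(Y, k) = 2 - (-9 + Y)*(2 + k) (p(Y, k) = 2 - (Y - 9)*(k + 2) = 2 - (-9 + Y)*(2 + k))
-110*(65 + p(-10, E)) = -110*(65 + (20 - 2*(-10) + 9*(-2) - 1*(-10)*(-2))) = -110*(65 + (20 + 20 - 18 - 20)) = -110*(65 + 2) = -110*67 = -7370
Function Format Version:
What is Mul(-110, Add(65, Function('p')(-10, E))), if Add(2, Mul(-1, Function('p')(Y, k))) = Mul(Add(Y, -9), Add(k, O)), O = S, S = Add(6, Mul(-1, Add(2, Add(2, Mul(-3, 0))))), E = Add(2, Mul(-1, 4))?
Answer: -7370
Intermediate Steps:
E = -2 (E = Add(2, -4) = -2)
S = 2 (S = Add(6, Mul(-1, Add(2, Add(2, 0)))) = Add(6, Mul(-1, Add(2, 2))) = Add(6, Mul(-1, 4)) = Add(6, -4) = 2)
O = 2
Function('p')(Y, k) = Add(2, Mul(-1, Add(-9, Y), Add(2, k))) (Function('p')(Y, k) = Add(2, Mul(-1, Mul(Add(Y, -9), Add(k, 2)))) = Add(2, Mul(-1, Mul(Add(-9, Y), Add(2, k)))) = Add(2, Mul(-1, Add(-9, Y), Add(2, k))))
Mul(-110, Add(65, Function('p')(-10, E))) = Mul(-110, Add(65, Add(20, Mul(-2, -10), Mul(9, -2), Mul(-1, -10, -2)))) = Mul(-110, Add(65, Add(20, 20, -18, -20))) = Mul(-110, Add(65, 2)) = Mul(-110, 67) = -7370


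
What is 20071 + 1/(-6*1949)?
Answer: 234710273/11694 ≈ 20071.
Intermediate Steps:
20071 + 1/(-6*1949) = 20071 + 1/(-11694) = 20071 - 1/11694 = 234710273/11694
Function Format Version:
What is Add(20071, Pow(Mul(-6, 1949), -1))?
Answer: Rational(234710273, 11694) ≈ 20071.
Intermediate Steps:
Add(20071, Pow(Mul(-6, 1949), -1)) = Add(20071, Pow(-11694, -1)) = Add(20071, Rational(-1, 11694)) = Rational(234710273, 11694)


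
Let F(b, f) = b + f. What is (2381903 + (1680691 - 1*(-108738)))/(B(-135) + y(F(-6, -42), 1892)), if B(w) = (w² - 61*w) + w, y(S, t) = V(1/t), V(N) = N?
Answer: 7892160144/49806901 ≈ 158.46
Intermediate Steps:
y(S, t) = 1/t
B(w) = w² - 60*w
(2381903 + (1680691 - 1*(-108738)))/(B(-135) + y(F(-6, -42), 1892)) = (2381903 + (1680691 - 1*(-108738)))/(-135*(-60 - 135) + 1/1892) = (2381903 + (1680691 + 108738))/(-135*(-195) + 1/1892) = (2381903 + 1789429)/(26325 + 1/1892) = 4171332/(49806901/1892) = 4171332*(1892/49806901) = 7892160144/49806901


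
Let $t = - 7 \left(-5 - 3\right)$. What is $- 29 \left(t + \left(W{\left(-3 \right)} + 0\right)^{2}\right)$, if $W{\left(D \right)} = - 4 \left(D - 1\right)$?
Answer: $-9048$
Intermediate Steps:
$t = 56$ ($t = - 7 \left(-5 - 3\right) = \left(-7\right) \left(-8\right) = 56$)
$W{\left(D \right)} = 4 - 4 D$ ($W{\left(D \right)} = - 4 \left(-1 + D\right) = - (-4 + 4 D) = 4 - 4 D$)
$- 29 \left(t + \left(W{\left(-3 \right)} + 0\right)^{2}\right) = - 29 \left(56 + \left(\left(4 - -12\right) + 0\right)^{2}\right) = - 29 \left(56 + \left(\left(4 + 12\right) + 0\right)^{2}\right) = - 29 \left(56 + \left(16 + 0\right)^{2}\right) = - 29 \left(56 + 16^{2}\right) = - 29 \left(56 + 256\right) = \left(-29\right) 312 = -9048$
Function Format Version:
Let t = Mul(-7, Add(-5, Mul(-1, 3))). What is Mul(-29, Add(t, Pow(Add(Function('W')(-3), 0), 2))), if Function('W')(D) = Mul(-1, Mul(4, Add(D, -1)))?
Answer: -9048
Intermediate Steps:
t = 56 (t = Mul(-7, Add(-5, -3)) = Mul(-7, -8) = 56)
Function('W')(D) = Add(4, Mul(-4, D)) (Function('W')(D) = Mul(-1, Mul(4, Add(-1, D))) = Mul(-1, Add(-4, Mul(4, D))) = Add(4, Mul(-4, D)))
Mul(-29, Add(t, Pow(Add(Function('W')(-3), 0), 2))) = Mul(-29, Add(56, Pow(Add(Add(4, Mul(-4, -3)), 0), 2))) = Mul(-29, Add(56, Pow(Add(Add(4, 12), 0), 2))) = Mul(-29, Add(56, Pow(Add(16, 0), 2))) = Mul(-29, Add(56, Pow(16, 2))) = Mul(-29, Add(56, 256)) = Mul(-29, 312) = -9048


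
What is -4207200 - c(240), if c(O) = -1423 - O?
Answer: -4205537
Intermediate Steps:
-4207200 - c(240) = -4207200 - (-1423 - 1*240) = -4207200 - (-1423 - 240) = -4207200 - 1*(-1663) = -4207200 + 1663 = -4205537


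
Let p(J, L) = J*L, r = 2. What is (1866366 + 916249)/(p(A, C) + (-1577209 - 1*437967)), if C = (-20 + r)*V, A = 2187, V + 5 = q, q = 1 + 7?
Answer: -252965/193934 ≈ -1.3044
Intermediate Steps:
q = 8
V = 3 (V = -5 + 8 = 3)
C = -54 (C = (-20 + 2)*3 = -18*3 = -54)
(1866366 + 916249)/(p(A, C) + (-1577209 - 1*437967)) = (1866366 + 916249)/(2187*(-54) + (-1577209 - 1*437967)) = 2782615/(-118098 + (-1577209 - 437967)) = 2782615/(-118098 - 2015176) = 2782615/(-2133274) = 2782615*(-1/2133274) = -252965/193934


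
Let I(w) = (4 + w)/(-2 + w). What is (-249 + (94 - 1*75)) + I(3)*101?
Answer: 477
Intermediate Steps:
I(w) = (4 + w)/(-2 + w)
(-249 + (94 - 1*75)) + I(3)*101 = (-249 + (94 - 1*75)) + ((4 + 3)/(-2 + 3))*101 = (-249 + (94 - 75)) + (7/1)*101 = (-249 + 19) + (1*7)*101 = -230 + 7*101 = -230 + 707 = 477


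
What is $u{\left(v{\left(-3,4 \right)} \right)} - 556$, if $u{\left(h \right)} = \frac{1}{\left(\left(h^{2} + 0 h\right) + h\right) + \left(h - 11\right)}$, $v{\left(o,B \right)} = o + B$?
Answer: $- \frac{4449}{8} \approx -556.13$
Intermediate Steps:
$v{\left(o,B \right)} = B + o$
$u{\left(h \right)} = \frac{1}{-11 + h^{2} + 2 h}$ ($u{\left(h \right)} = \frac{1}{\left(\left(h^{2} + 0\right) + h\right) + \left(h - 11\right)} = \frac{1}{\left(h^{2} + h\right) + \left(-11 + h\right)} = \frac{1}{\left(h + h^{2}\right) + \left(-11 + h\right)} = \frac{1}{-11 + h^{2} + 2 h}$)
$u{\left(v{\left(-3,4 \right)} \right)} - 556 = \frac{1}{-11 + \left(4 - 3\right)^{2} + 2 \left(4 - 3\right)} - 556 = \frac{1}{-11 + 1^{2} + 2 \cdot 1} - 556 = \frac{1}{-11 + 1 + 2} - 556 = \frac{1}{-8} - 556 = - \frac{1}{8} - 556 = - \frac{4449}{8}$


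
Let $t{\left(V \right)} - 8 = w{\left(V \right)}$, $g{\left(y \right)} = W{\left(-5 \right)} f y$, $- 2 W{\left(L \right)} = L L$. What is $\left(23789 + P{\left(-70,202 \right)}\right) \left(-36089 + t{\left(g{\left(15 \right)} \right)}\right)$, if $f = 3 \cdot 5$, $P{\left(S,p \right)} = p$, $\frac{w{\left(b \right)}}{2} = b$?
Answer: $-1000568646$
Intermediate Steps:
$w{\left(b \right)} = 2 b$
$W{\left(L \right)} = - \frac{L^{2}}{2}$ ($W{\left(L \right)} = - \frac{L L}{2} = - \frac{L^{2}}{2}$)
$f = 15$
$g{\left(y \right)} = - \frac{375 y}{2}$ ($g{\left(y \right)} = - \frac{\left(-5\right)^{2}}{2} \cdot 15 y = \left(- \frac{1}{2}\right) 25 \cdot 15 y = \left(- \frac{25}{2}\right) 15 y = - \frac{375 y}{2}$)
$t{\left(V \right)} = 8 + 2 V$
$\left(23789 + P{\left(-70,202 \right)}\right) \left(-36089 + t{\left(g{\left(15 \right)} \right)}\right) = \left(23789 + 202\right) \left(-36089 + \left(8 + 2 \left(\left(- \frac{375}{2}\right) 15\right)\right)\right) = 23991 \left(-36089 + \left(8 + 2 \left(- \frac{5625}{2}\right)\right)\right) = 23991 \left(-36089 + \left(8 - 5625\right)\right) = 23991 \left(-36089 - 5617\right) = 23991 \left(-41706\right) = -1000568646$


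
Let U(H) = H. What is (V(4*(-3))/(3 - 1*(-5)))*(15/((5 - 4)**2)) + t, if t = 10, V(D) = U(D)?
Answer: -25/2 ≈ -12.500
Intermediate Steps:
V(D) = D
(V(4*(-3))/(3 - 1*(-5)))*(15/((5 - 4)**2)) + t = ((4*(-3))/(3 - 1*(-5)))*(15/((5 - 4)**2)) + 10 = (-12/(3 + 5))*(15/(1**2)) + 10 = (-12/8)*(15/1) + 10 = (-12*1/8)*(15*1) + 10 = -3/2*15 + 10 = -45/2 + 10 = -25/2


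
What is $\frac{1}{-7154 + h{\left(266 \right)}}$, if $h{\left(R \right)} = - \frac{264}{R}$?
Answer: $- \frac{133}{951614} \approx -0.00013976$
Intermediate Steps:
$\frac{1}{-7154 + h{\left(266 \right)}} = \frac{1}{-7154 - \frac{264}{266}} = \frac{1}{-7154 - \frac{132}{133}} = \frac{1}{- \frac{951614}{133}} = - \frac{133}{951614}$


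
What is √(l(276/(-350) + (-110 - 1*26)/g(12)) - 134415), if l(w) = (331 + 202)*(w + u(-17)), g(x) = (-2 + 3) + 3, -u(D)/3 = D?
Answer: 2*I*√38518382/35 ≈ 354.65*I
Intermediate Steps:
u(D) = -3*D
g(x) = 4 (g(x) = 1 + 3 = 4)
l(w) = 27183 + 533*w (l(w) = (331 + 202)*(w - 3*(-17)) = 533*(w + 51) = 533*(51 + w) = 27183 + 533*w)
√(l(276/(-350) + (-110 - 1*26)/g(12)) - 134415) = √((27183 + 533*(276/(-350) + (-110 - 1*26)/4)) - 134415) = √((27183 + 533*(276*(-1/350) + (-110 - 26)*(¼))) - 134415) = √((27183 + 533*(-138/175 - 136*¼)) - 134415) = √((27183 + 533*(-138/175 - 34)) - 134415) = √((27183 + 533*(-6088/175)) - 134415) = √((27183 - 3244904/175) - 134415) = √(1512121/175 - 134415) = √(-22010504/175) = 2*I*√38518382/35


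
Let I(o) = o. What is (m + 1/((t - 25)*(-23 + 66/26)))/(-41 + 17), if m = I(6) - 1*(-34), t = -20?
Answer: -478813/287280 ≈ -1.6667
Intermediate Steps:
m = 40 (m = 6 - 1*(-34) = 6 + 34 = 40)
(m + 1/((t - 25)*(-23 + 66/26)))/(-41 + 17) = (40 + 1/((-20 - 25)*(-23 + 66/26)))/(-41 + 17) = (40 + 1/(-45*(-23 + 66*(1/26))))/(-24) = (40 + 1/(-45*(-23 + 33/13)))*(-1/24) = (40 + 1/(-45*(-266/13)))*(-1/24) = (40 + 1/(11970/13))*(-1/24) = (40 + 13/11970)*(-1/24) = (478813/11970)*(-1/24) = -478813/287280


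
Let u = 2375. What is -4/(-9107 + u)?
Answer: 1/1683 ≈ 0.00059418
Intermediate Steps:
-4/(-9107 + u) = -4/(-9107 + 2375) = -4/(-6732) = -4*(-1/6732) = 1/1683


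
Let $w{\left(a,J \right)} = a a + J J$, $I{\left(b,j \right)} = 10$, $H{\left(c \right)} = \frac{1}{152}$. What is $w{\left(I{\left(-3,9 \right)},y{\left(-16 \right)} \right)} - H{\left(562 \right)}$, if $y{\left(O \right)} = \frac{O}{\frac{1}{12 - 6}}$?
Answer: $\frac{1416031}{152} \approx 9316.0$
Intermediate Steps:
$H{\left(c \right)} = \frac{1}{152}$
$y{\left(O \right)} = 6 O$ ($y{\left(O \right)} = \frac{O}{\frac{1}{6}} = O \frac{1}{\frac{1}{6}} = O 6 = 6 O$)
$w{\left(a,J \right)} = J^{2} + a^{2}$ ($w{\left(a,J \right)} = a^{2} + J^{2} = J^{2} + a^{2}$)
$w{\left(I{\left(-3,9 \right)},y{\left(-16 \right)} \right)} - H{\left(562 \right)} = \left(\left(6 \left(-16\right)\right)^{2} + 10^{2}\right) - \frac{1}{152} = \left(\left(-96\right)^{2} + 100\right) - \frac{1}{152} = \left(9216 + 100\right) - \frac{1}{152} = 9316 - \frac{1}{152} = \frac{1416031}{152}$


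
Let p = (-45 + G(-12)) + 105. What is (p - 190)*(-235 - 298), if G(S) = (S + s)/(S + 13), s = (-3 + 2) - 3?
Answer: 77818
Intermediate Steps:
s = -4 (s = -1 - 3 = -4)
G(S) = (-4 + S)/(13 + S) (G(S) = (S - 4)/(S + 13) = (-4 + S)/(13 + S))
p = 44 (p = (-45 + (-4 - 12)/(13 - 12)) + 105 = (-45 - 16/1) + 105 = (-45 + 1*(-16)) + 105 = (-45 - 16) + 105 = -61 + 105 = 44)
(p - 190)*(-235 - 298) = (44 - 190)*(-235 - 298) = -146*(-533) = 77818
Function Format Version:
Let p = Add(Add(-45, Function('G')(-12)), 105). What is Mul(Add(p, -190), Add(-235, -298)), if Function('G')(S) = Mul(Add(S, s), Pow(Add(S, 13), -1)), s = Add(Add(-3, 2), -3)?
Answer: 77818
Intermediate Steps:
s = -4 (s = Add(-1, -3) = -4)
Function('G')(S) = Mul(Pow(Add(13, S), -1), Add(-4, S)) (Function('G')(S) = Mul(Add(S, -4), Pow(Add(S, 13), -1)) = Mul(Add(-4, S), Pow(Add(13, S), -1)) = Mul(Pow(Add(13, S), -1), Add(-4, S)))
p = 44 (p = Add(Add(-45, Mul(Pow(Add(13, -12), -1), Add(-4, -12))), 105) = Add(Add(-45, Mul(Pow(1, -1), -16)), 105) = Add(Add(-45, Mul(1, -16)), 105) = Add(Add(-45, -16), 105) = Add(-61, 105) = 44)
Mul(Add(p, -190), Add(-235, -298)) = Mul(Add(44, -190), Add(-235, -298)) = Mul(-146, -533) = 77818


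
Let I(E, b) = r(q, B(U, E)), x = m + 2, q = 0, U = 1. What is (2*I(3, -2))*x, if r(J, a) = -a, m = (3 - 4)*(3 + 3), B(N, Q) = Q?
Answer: 24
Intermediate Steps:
m = -6 (m = -1*6 = -6)
x = -4 (x = -6 + 2 = -4)
I(E, b) = -E
(2*I(3, -2))*x = (2*(-1*3))*(-4) = (2*(-3))*(-4) = -6*(-4) = 24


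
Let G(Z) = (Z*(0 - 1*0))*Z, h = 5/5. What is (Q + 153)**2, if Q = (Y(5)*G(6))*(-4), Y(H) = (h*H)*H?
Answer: 23409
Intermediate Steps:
h = 1 (h = 5*(1/5) = 1)
G(Z) = 0 (G(Z) = (Z*(0 + 0))*Z = (Z*0)*Z = 0*Z = 0)
Y(H) = H**2 (Y(H) = (1*H)*H = H*H = H**2)
Q = 0 (Q = (5**2*0)*(-4) = (25*0)*(-4) = 0*(-4) = 0)
(Q + 153)**2 = (0 + 153)**2 = 153**2 = 23409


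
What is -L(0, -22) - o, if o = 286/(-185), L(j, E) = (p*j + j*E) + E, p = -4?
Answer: 4356/185 ≈ 23.546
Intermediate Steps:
L(j, E) = E - 4*j + E*j (L(j, E) = (-4*j + j*E) + E = (-4*j + E*j) + E = E - 4*j + E*j)
o = -286/185 (o = 286*(-1/185) = -286/185 ≈ -1.5459)
-L(0, -22) - o = -(-22 - 4*0 - 22*0) - 1*(-286/185) = -(-22 + 0 + 0) + 286/185 = -1*(-22) + 286/185 = 22 + 286/185 = 4356/185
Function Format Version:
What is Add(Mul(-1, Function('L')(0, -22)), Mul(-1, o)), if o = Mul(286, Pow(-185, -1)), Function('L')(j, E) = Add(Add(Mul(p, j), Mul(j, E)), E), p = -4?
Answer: Rational(4356, 185) ≈ 23.546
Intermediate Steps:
Function('L')(j, E) = Add(E, Mul(-4, j), Mul(E, j)) (Function('L')(j, E) = Add(Add(Mul(-4, j), Mul(j, E)), E) = Add(Add(Mul(-4, j), Mul(E, j)), E) = Add(E, Mul(-4, j), Mul(E, j)))
o = Rational(-286, 185) (o = Mul(286, Rational(-1, 185)) = Rational(-286, 185) ≈ -1.5459)
Add(Mul(-1, Function('L')(0, -22)), Mul(-1, o)) = Add(Mul(-1, Add(-22, Mul(-4, 0), Mul(-22, 0))), Mul(-1, Rational(-286, 185))) = Add(Mul(-1, Add(-22, 0, 0)), Rational(286, 185)) = Add(Mul(-1, -22), Rational(286, 185)) = Add(22, Rational(286, 185)) = Rational(4356, 185)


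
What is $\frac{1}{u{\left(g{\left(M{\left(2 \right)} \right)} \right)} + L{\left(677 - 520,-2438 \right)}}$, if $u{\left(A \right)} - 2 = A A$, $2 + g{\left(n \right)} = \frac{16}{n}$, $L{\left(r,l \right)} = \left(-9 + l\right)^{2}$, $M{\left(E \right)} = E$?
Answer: $\frac{1}{5987847} \approx 1.67 \cdot 10^{-7}$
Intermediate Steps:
$g{\left(n \right)} = -2 + \frac{16}{n}$
$u{\left(A \right)} = 2 + A^{2}$ ($u{\left(A \right)} = 2 + A A = 2 + A^{2}$)
$\frac{1}{u{\left(g{\left(M{\left(2 \right)} \right)} \right)} + L{\left(677 - 520,-2438 \right)}} = \frac{1}{\left(2 + \left(-2 + \frac{16}{2}\right)^{2}\right) + \left(-9 - 2438\right)^{2}} = \frac{1}{\left(2 + \left(-2 + 16 \cdot \frac{1}{2}\right)^{2}\right) + \left(-2447\right)^{2}} = \frac{1}{\left(2 + \left(-2 + 8\right)^{2}\right) + 5987809} = \frac{1}{\left(2 + 6^{2}\right) + 5987809} = \frac{1}{\left(2 + 36\right) + 5987809} = \frac{1}{38 + 5987809} = \frac{1}{5987847}$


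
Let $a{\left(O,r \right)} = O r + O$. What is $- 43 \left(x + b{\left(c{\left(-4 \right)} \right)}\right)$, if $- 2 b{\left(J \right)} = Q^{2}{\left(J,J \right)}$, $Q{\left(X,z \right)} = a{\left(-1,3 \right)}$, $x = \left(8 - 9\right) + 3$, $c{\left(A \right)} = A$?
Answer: $258$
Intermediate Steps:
$x = 2$ ($x = -1 + 3 = 2$)
$a{\left(O,r \right)} = O + O r$
$Q{\left(X,z \right)} = -4$ ($Q{\left(X,z \right)} = - (1 + 3) = \left(-1\right) 4 = -4$)
$b{\left(J \right)} = -8$ ($b{\left(J \right)} = - \frac{\left(-4\right)^{2}}{2} = \left(- \frac{1}{2}\right) 16 = -8$)
$- 43 \left(x + b{\left(c{\left(-4 \right)} \right)}\right) = - 43 \left(2 - 8\right) = \left(-43\right) \left(-6\right) = 258$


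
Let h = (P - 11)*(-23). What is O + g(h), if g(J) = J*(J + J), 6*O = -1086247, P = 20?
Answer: -572059/6 ≈ -95343.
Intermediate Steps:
O = -1086247/6 (O = (1/6)*(-1086247) = -1086247/6 ≈ -1.8104e+5)
h = -207 (h = (20 - 11)*(-23) = 9*(-23) = -207)
g(J) = 2*J**2 (g(J) = J*(2*J) = 2*J**2)
O + g(h) = -1086247/6 + 2*(-207)**2 = -1086247/6 + 2*42849 = -1086247/6 + 85698 = -572059/6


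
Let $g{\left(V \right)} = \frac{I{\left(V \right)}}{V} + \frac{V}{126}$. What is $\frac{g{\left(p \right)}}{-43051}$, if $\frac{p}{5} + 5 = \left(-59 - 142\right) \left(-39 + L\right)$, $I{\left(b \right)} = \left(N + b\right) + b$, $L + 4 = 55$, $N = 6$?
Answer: $\frac{143002561}{65554188210} \approx 0.0021814$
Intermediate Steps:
$L = 51$ ($L = -4 + 55 = 51$)
$I{\left(b \right)} = 6 + 2 b$ ($I{\left(b \right)} = \left(6 + b\right) + b = 6 + 2 b$)
$p = -12085$ ($p = -25 + 5 \left(-59 - 142\right) \left(-39 + 51\right) = -25 + 5 \left(\left(-201\right) 12\right) = -25 + 5 \left(-2412\right) = -25 - 12060 = -12085$)
$g{\left(V \right)} = \frac{V}{126} + \frac{6 + 2 V}{V}$ ($g{\left(V \right)} = \frac{6 + 2 V}{V} + \frac{V}{126} = \frac{V}{126} + \frac{6 + 2 V}{V}$)
$\frac{g{\left(p \right)}}{-43051} = \frac{2 + \frac{6}{-12085} + \frac{1}{126} \left(-12085\right)}{-43051} = \left(2 + 6 \left(- \frac{1}{12085}\right) - \frac{12085}{126}\right) \left(- \frac{1}{43051}\right) = \left(2 - \frac{6}{12085} - \frac{12085}{126}\right) \left(- \frac{1}{43051}\right) = \left(- \frac{143002561}{1522710}\right) \left(- \frac{1}{43051}\right) = \frac{143002561}{65554188210}$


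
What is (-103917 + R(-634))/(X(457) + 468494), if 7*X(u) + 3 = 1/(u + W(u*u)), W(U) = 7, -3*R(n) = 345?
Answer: -337895936/1521667121 ≈ -0.22206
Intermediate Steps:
R(n) = -115 (R(n) = -1/3*345 = -115)
X(u) = -3/7 + 1/(7*(7 + u)) (X(u) = -3/7 + 1/(7*(u + 7)) = -3/7 + 1/(7*(7 + u)))
(-103917 + R(-634))/(X(457) + 468494) = (-103917 - 115)/((-20 - 3*457)/(7*(7 + 457)) + 468494) = -104032/((1/7)*(-20 - 1371)/464 + 468494) = -104032/((1/7)*(1/464)*(-1391) + 468494) = -104032/(-1391/3248 + 468494) = -104032/1521667121/3248 = -104032*3248/1521667121 = -337895936/1521667121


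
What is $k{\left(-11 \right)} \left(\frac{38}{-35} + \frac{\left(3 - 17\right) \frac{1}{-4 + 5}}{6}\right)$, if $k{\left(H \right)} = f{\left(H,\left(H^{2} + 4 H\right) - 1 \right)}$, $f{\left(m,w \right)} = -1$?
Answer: $\frac{359}{105} \approx 3.419$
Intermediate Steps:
$k{\left(H \right)} = -1$
$k{\left(-11 \right)} \left(\frac{38}{-35} + \frac{\left(3 - 17\right) \frac{1}{-4 + 5}}{6}\right) = - (\frac{38}{-35} + \frac{\left(3 - 17\right) \frac{1}{-4 + 5}}{6}) = - (38 \left(- \frac{1}{35}\right) + - \frac{14}{1} \cdot \frac{1}{6}) = - (- \frac{38}{35} + \left(-14\right) 1 \cdot \frac{1}{6}) = - (- \frac{38}{35} - \frac{7}{3}) = \left(-1\right) \left(- \frac{359}{105}\right) = \frac{359}{105}$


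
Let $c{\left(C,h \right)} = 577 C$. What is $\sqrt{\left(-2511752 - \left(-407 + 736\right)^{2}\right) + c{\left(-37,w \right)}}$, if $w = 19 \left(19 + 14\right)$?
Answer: $i \sqrt{2641342} \approx 1625.2 i$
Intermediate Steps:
$w = 627$ ($w = 19 \cdot 33 = 627$)
$\sqrt{\left(-2511752 - \left(-407 + 736\right)^{2}\right) + c{\left(-37,w \right)}} = \sqrt{\left(-2511752 - \left(-407 + 736\right)^{2}\right) + 577 \left(-37\right)} = \sqrt{\left(-2511752 - 329^{2}\right) - 21349} = \sqrt{\left(-2511752 - 108241\right) - 21349} = \sqrt{-2619993 - 21349} = \sqrt{-2641342} = i \sqrt{2641342}$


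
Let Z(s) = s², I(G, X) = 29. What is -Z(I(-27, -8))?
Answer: -841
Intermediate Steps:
-Z(I(-27, -8)) = -1*29² = -1*841 = -841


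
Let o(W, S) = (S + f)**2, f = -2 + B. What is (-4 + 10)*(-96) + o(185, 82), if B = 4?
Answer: 6480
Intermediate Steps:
f = 2 (f = -2 + 4 = 2)
o(W, S) = (2 + S)**2 (o(W, S) = (S + 2)**2 = (2 + S)**2)
(-4 + 10)*(-96) + o(185, 82) = (-4 + 10)*(-96) + (2 + 82)**2 = 6*(-96) + 84**2 = -576 + 7056 = 6480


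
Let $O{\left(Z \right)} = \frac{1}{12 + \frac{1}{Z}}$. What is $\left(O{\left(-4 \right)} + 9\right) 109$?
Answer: $\frac{46543}{47} \approx 990.28$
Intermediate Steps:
$\left(O{\left(-4 \right)} + 9\right) 109 = \left(- \frac{4}{1 + 12 \left(-4\right)} + 9\right) 109 = \left(- \frac{4}{1 - 48} + 9\right) 109 = \left(- \frac{4}{-47} + 9\right) 109 = \left(\left(-4\right) \left(- \frac{1}{47}\right) + 9\right) 109 = \left(\frac{4}{47} + 9\right) 109 = \frac{427}{47} \cdot 109 = \frac{46543}{47}$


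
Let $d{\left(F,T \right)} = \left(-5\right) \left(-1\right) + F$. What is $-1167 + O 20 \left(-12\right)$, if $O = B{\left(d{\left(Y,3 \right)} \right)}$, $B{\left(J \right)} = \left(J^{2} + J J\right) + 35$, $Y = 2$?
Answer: $-33087$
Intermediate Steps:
$d{\left(F,T \right)} = 5 + F$
$B{\left(J \right)} = 35 + 2 J^{2}$ ($B{\left(J \right)} = \left(J^{2} + J^{2}\right) + 35 = 2 J^{2} + 35 = 35 + 2 J^{2}$)
$O = 133$ ($O = 35 + 2 \left(5 + 2\right)^{2} = 35 + 2 \cdot 7^{2} = 35 + 2 \cdot 49 = 35 + 98 = 133$)
$-1167 + O 20 \left(-12\right) = -1167 + 133 \cdot 20 \left(-12\right) = -1167 + 133 \left(-240\right) = -1167 - 31920 = -33087$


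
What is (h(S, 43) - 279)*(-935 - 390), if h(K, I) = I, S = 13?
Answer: 312700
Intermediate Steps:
(h(S, 43) - 279)*(-935 - 390) = (43 - 279)*(-935 - 390) = -236*(-1325) = 312700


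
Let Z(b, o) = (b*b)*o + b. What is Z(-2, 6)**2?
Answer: 484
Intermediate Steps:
Z(b, o) = b + o*b**2 (Z(b, o) = b**2*o + b = o*b**2 + b = b + o*b**2)
Z(-2, 6)**2 = (-2*(1 - 2*6))**2 = (-2*(1 - 12))**2 = (-2*(-11))**2 = 22**2 = 484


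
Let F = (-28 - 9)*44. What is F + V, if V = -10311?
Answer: -11939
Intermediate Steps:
F = -1628 (F = -37*44 = -1628)
F + V = -1628 - 10311 = -11939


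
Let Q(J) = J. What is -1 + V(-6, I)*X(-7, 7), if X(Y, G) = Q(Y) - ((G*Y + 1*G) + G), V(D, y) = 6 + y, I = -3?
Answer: 83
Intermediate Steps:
X(Y, G) = Y - 2*G - G*Y (X(Y, G) = Y - ((G*Y + 1*G) + G) = Y - ((G*Y + G) + G) = Y - ((G + G*Y) + G) = Y - (2*G + G*Y) = Y + (-2*G - G*Y) = Y - 2*G - G*Y)
-1 + V(-6, I)*X(-7, 7) = -1 + (6 - 3)*(-7 - 2*7 - 1*7*(-7)) = -1 + 3*(-7 - 14 + 49) = -1 + 3*28 = -1 + 84 = 83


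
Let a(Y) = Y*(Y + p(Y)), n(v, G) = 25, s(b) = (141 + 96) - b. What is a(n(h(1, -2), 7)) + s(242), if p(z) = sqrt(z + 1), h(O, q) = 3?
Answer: 620 + 25*sqrt(26) ≈ 747.48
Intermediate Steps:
p(z) = sqrt(1 + z)
s(b) = 237 - b
a(Y) = Y*(Y + sqrt(1 + Y))
a(n(h(1, -2), 7)) + s(242) = 25*(25 + sqrt(1 + 25)) + (237 - 1*242) = 25*(25 + sqrt(26)) + (237 - 242) = (625 + 25*sqrt(26)) - 5 = 620 + 25*sqrt(26)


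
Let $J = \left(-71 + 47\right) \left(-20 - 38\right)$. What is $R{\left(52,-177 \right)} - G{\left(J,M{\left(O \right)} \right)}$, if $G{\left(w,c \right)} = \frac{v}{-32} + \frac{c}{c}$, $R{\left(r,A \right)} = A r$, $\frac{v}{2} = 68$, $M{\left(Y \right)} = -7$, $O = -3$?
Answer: $- \frac{36803}{4} \approx -9200.8$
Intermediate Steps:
$v = 136$ ($v = 2 \cdot 68 = 136$)
$J = 1392$ ($J = \left(-24\right) \left(-58\right) = 1392$)
$G{\left(w,c \right)} = - \frac{13}{4}$ ($G{\left(w,c \right)} = \frac{136}{-32} + \frac{c}{c} = 136 \left(- \frac{1}{32}\right) + 1 = - \frac{17}{4} + 1 = - \frac{13}{4}$)
$R{\left(52,-177 \right)} - G{\left(J,M{\left(O \right)} \right)} = \left(-177\right) 52 - - \frac{13}{4} = -9204 + \frac{13}{4} = - \frac{36803}{4}$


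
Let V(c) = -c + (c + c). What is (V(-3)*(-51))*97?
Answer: 14841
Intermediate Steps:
V(c) = c (V(c) = -c + 2*c = c)
(V(-3)*(-51))*97 = -3*(-51)*97 = 153*97 = 14841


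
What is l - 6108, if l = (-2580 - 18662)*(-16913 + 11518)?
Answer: 114594482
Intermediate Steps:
l = 114600590 (l = -21242*(-5395) = 114600590)
l - 6108 = 114600590 - 6108 = 114594482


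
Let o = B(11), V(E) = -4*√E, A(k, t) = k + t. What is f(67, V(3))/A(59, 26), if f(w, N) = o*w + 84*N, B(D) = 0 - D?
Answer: -737/85 - 336*√3/85 ≈ -15.517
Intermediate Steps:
B(D) = -D
o = -11 (o = -1*11 = -11)
f(w, N) = -11*w + 84*N
f(67, V(3))/A(59, 26) = (-11*67 + 84*(-4*√3))/(59 + 26) = (-737 - 336*√3)/85 = (-737 - 336*√3)*(1/85) = -737/85 - 336*√3/85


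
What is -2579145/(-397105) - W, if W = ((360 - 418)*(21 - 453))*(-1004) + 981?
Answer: 1997855070132/79421 ≈ 2.5155e+7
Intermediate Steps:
W = -25155243 (W = -58*(-432)*(-1004) + 981 = 25056*(-1004) + 981 = -25156224 + 981 = -25155243)
-2579145/(-397105) - W = -2579145/(-397105) - 1*(-25155243) = -2579145*(-1/397105) + 25155243 = 515829/79421 + 25155243 = 1997855070132/79421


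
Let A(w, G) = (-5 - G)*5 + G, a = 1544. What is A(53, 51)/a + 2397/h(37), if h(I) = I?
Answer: 3692495/57128 ≈ 64.635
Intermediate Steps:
A(w, G) = -25 - 4*G (A(w, G) = (-25 - 5*G) + G = -25 - 4*G)
A(53, 51)/a + 2397/h(37) = (-25 - 4*51)/1544 + 2397/37 = (-25 - 204)*(1/1544) + 2397*(1/37) = -229*1/1544 + 2397/37 = -229/1544 + 2397/37 = 3692495/57128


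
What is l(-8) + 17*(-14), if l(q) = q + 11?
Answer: -235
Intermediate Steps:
l(q) = 11 + q
l(-8) + 17*(-14) = (11 - 8) + 17*(-14) = 3 - 238 = -235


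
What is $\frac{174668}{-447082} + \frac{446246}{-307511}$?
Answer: $- \frac{126610442760}{68741316451} \approx -1.8418$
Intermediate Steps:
$\frac{174668}{-447082} + \frac{446246}{-307511} = 174668 \left(- \frac{1}{447082}\right) + 446246 \left(- \frac{1}{307511}\right) = - \frac{87334}{223541} - \frac{446246}{307511} = - \frac{126610442760}{68741316451}$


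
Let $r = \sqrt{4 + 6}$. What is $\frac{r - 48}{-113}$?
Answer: $\frac{48}{113} - \frac{\sqrt{10}}{113} \approx 0.39679$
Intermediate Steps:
$r = \sqrt{10} \approx 3.1623$
$\frac{r - 48}{-113} = \frac{\sqrt{10} - 48}{-113} = \left(\sqrt{10} - 48\right) \left(- \frac{1}{113}\right) = \left(-48 + \sqrt{10}\right) \left(- \frac{1}{113}\right) = \frac{48}{113} - \frac{\sqrt{10}}{113}$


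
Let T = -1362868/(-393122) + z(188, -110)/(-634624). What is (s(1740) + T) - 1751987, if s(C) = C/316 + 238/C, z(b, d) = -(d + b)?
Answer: -3755163220757848918789/2143385051959680 ≈ -1.7520e+6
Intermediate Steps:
z(b, d) = -b - d (z(b, d) = -(b + d) = -b - d)
s(C) = 238/C + C/316 (s(C) = C*(1/316) + 238/C = C/316 + 238/C = 238/C + C/316)
T = 216234851287/62371164032 (T = -1362868/(-393122) + (-1*188 - 1*(-110))/(-634624) = -1362868*(-1/393122) + (-188 + 110)*(-1/634624) = 681434/196561 - 78*(-1/634624) = 681434/196561 + 39/317312 = 216234851287/62371164032 ≈ 3.4669)
(s(1740) + T) - 1751987 = ((238/1740 + (1/316)*1740) + 216234851287/62371164032) - 1751987 = ((238*(1/1740) + 435/79) + 216234851287/62371164032) - 1751987 = ((119/870 + 435/79) + 216234851287/62371164032) - 1751987 = (387851/68730 + 216234851287/62371164032) - 1751987 = 19526269834965371/2143385051959680 - 1751987 = -3755163220757848918789/2143385051959680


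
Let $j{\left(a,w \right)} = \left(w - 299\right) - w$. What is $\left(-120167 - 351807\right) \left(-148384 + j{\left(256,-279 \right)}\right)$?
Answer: $70174510242$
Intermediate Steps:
$j{\left(a,w \right)} = -299$ ($j{\left(a,w \right)} = \left(w - 299\right) - w = \left(-299 + w\right) - w = -299$)
$\left(-120167 - 351807\right) \left(-148384 + j{\left(256,-279 \right)}\right) = \left(-120167 - 351807\right) \left(-148384 - 299\right) = \left(-471974\right) \left(-148683\right) = 70174510242$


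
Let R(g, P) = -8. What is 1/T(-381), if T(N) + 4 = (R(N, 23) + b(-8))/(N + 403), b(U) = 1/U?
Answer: -176/769 ≈ -0.22887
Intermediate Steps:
T(N) = -4 - 65/(8*(403 + N)) (T(N) = -4 + (-8 + 1/(-8))/(N + 403) = -4 + (-8 - 1/8)/(403 + N) = -4 - 65/(8*(403 + N)))
1/T(-381) = 1/((-12961 - 32*(-381))/(8*(403 - 381))) = 1/((1/8)*(-12961 + 12192)/22) = 1/((1/8)*(1/22)*(-769)) = 1/(-769/176) = -176/769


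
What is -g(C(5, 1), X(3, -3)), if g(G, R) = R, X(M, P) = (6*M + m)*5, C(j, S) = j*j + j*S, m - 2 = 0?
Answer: -100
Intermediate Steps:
m = 2 (m = 2 + 0 = 2)
C(j, S) = j² + S*j
X(M, P) = 10 + 30*M (X(M, P) = (6*M + 2)*5 = (2 + 6*M)*5 = 10 + 30*M)
-g(C(5, 1), X(3, -3)) = -(10 + 30*3) = -(10 + 90) = -1*100 = -100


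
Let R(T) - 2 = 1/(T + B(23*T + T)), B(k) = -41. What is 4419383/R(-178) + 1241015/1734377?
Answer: 88347812450536/39890671 ≈ 2.2147e+6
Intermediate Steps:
R(T) = 2 + 1/(-41 + T) (R(T) = 2 + 1/(T - 41) = 2 + 1/(-41 + T))
4419383/R(-178) + 1241015/1734377 = 4419383/(((-81 + 2*(-178))/(-41 - 178))) + 1241015/1734377 = 4419383/(((-81 - 356)/(-219))) + 1241015*(1/1734377) = 4419383/((-1/219*(-437))) + 1241015/1734377 = 4419383/(437/219) + 1241015/1734377 = 4419383*(219/437) + 1241015/1734377 = 967844877/437 + 1241015/1734377 = 88347812450536/39890671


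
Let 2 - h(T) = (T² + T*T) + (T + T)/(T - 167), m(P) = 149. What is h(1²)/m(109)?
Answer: 1/12367 ≈ 8.0860e-5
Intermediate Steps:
h(T) = 2 - 2*T² - 2*T/(-167 + T) (h(T) = 2 - ((T² + T*T) + (T + T)/(T - 167)) = 2 - ((T² + T²) + (2*T)/(-167 + T)) = 2 - (2*T² + 2*T/(-167 + T)) = 2 + (-2*T² - 2*T/(-167 + T)) = 2 - 2*T² - 2*T/(-167 + T))
h(1²)/m(109) = (2*(-167 - (1²)³ + 167*(1²)²)/(-167 + 1²))/149 = (2*(-167 - 1*1³ + 167*1²)/(-167 + 1))*(1/149) = (2*(-167 - 1*1 + 167*1)/(-166))*(1/149) = (2*(-1/166)*(-167 - 1 + 167))*(1/149) = (2*(-1/166)*(-1))*(1/149) = (1/83)*(1/149) = 1/12367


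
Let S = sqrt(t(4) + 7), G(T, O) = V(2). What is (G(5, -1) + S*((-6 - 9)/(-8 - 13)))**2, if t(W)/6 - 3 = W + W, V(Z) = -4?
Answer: 2609/49 - 40*sqrt(73)/7 ≈ 4.4220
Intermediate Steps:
t(W) = 18 + 12*W (t(W) = 18 + 6*(W + W) = 18 + 6*(2*W) = 18 + 12*W)
G(T, O) = -4
S = sqrt(73) (S = sqrt((18 + 12*4) + 7) = sqrt((18 + 48) + 7) = sqrt(66 + 7) = sqrt(73) ≈ 8.5440)
(G(5, -1) + S*((-6 - 9)/(-8 - 13)))**2 = (-4 + sqrt(73)*((-6 - 9)/(-8 - 13)))**2 = (-4 + sqrt(73)*(-15/(-21)))**2 = (-4 + sqrt(73)*(-15*(-1/21)))**2 = (-4 + sqrt(73)*(5/7))**2 = (-4 + 5*sqrt(73)/7)**2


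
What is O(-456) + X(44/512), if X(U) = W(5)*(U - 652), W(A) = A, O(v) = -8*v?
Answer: 49719/128 ≈ 388.43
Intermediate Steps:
X(U) = -3260 + 5*U (X(U) = 5*(U - 652) = 5*(-652 + U) = -3260 + 5*U)
O(-456) + X(44/512) = -8*(-456) + (-3260 + 5*(44/512)) = 3648 + (-3260 + 5*(44*(1/512))) = 3648 + (-3260 + 5*(11/128)) = 3648 + (-3260 + 55/128) = 3648 - 417225/128 = 49719/128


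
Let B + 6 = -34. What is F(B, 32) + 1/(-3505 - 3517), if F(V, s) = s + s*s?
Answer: 7415231/7022 ≈ 1056.0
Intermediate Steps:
B = -40 (B = -6 - 34 = -40)
F(V, s) = s + s²
F(B, 32) + 1/(-3505 - 3517) = 32*(1 + 32) + 1/(-3505 - 3517) = 32*33 + 1/(-7022) = 1056 - 1/7022 = 7415231/7022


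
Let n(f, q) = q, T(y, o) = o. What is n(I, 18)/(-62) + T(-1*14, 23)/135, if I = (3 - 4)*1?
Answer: -502/4185 ≈ -0.11995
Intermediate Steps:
I = -1 (I = -1*1 = -1)
n(I, 18)/(-62) + T(-1*14, 23)/135 = 18/(-62) + 23/135 = 18*(-1/62) + 23*(1/135) = -9/31 + 23/135 = -502/4185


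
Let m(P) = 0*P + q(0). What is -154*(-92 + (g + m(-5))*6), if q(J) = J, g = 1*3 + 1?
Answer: 10472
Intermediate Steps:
g = 4 (g = 3 + 1 = 4)
m(P) = 0 (m(P) = 0*P + 0 = 0 + 0 = 0)
-154*(-92 + (g + m(-5))*6) = -154*(-92 + (4 + 0)*6) = -154*(-92 + 4*6) = -154*(-92 + 24) = -154*(-68) = 10472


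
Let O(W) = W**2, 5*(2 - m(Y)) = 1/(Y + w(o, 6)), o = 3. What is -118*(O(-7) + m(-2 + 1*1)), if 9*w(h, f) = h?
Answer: -30267/5 ≈ -6053.4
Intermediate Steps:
w(h, f) = h/9
m(Y) = 2 - 1/(5*(1/3 + Y)) (m(Y) = 2 - 1/(5*(Y + (1/9)*3)) = 2 - 1/(5*(Y + 1/3)) = 2 - 1/(5*(1/3 + Y)))
-118*(O(-7) + m(-2 + 1*1)) = -118*((-7)**2 + (7 + 30*(-2 + 1*1))/(5*(1 + 3*(-2 + 1*1)))) = -118*(49 + (7 + 30*(-2 + 1))/(5*(1 + 3*(-2 + 1)))) = -118*(49 + (7 + 30*(-1))/(5*(1 + 3*(-1)))) = -118*(49 + (7 - 30)/(5*(1 - 3))) = -118*(49 + (1/5)*(-23)/(-2)) = -118*(49 + (1/5)*(-1/2)*(-23)) = -118*(49 + 23/10) = -118*513/10 = -30267/5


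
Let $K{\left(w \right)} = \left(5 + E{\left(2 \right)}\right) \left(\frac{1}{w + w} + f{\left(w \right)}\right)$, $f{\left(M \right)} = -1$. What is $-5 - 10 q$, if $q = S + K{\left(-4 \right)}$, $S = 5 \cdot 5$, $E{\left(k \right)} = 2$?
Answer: $- \frac{705}{4} \approx -176.25$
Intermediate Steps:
$S = 25$
$K{\left(w \right)} = -7 + \frac{7}{2 w}$ ($K{\left(w \right)} = \left(5 + 2\right) \left(\frac{1}{w + w} - 1\right) = 7 \left(\frac{1}{2 w} - 1\right) = 7 \left(-1 + \frac{1}{2 w}\right) = -7 + \frac{7}{2 w}$)
$q = \frac{137}{8}$ ($q = 25 - \left(7 - \frac{7}{2 \left(-4\right)}\right) = 25 + \left(-7 + \frac{7}{2} \left(- \frac{1}{4}\right)\right) = 25 - \frac{63}{8} = \frac{137}{8} \approx 17.125$)
$-5 - 10 q = -5 - \frac{685}{4} = - \frac{705}{4}$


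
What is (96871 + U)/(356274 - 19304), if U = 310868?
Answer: 407739/336970 ≈ 1.2100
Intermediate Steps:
(96871 + U)/(356274 - 19304) = (96871 + 310868)/(356274 - 19304) = 407739/336970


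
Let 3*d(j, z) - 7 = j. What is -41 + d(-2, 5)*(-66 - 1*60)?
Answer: -251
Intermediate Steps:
d(j, z) = 7/3 + j/3
-41 + d(-2, 5)*(-66 - 1*60) = -41 + (7/3 + (1/3)*(-2))*(-66 - 1*60) = -41 + (7/3 - 2/3)*(-66 - 60) = -41 + (5/3)*(-126) = -41 - 210 = -251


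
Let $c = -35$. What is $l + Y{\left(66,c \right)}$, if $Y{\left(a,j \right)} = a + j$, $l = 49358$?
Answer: $49389$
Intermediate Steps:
$l + Y{\left(66,c \right)} = 49358 + \left(66 - 35\right) = 49358 + 31 = 49389$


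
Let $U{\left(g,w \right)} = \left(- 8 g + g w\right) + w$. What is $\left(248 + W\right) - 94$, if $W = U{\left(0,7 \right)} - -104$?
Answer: $265$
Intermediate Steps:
$U{\left(g,w \right)} = w - 8 g + g w$
$W = 111$ ($W = \left(7 - 0 + 0 \cdot 7\right) - -104 = \left(7 + 0 + 0\right) + 104 = 7 + 104 = 111$)
$\left(248 + W\right) - 94 = \left(248 + 111\right) - 94 = 359 - 94 = 265$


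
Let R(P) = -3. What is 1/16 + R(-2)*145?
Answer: -6959/16 ≈ -434.94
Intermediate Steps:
1/16 + R(-2)*145 = 1/16 - 3*145 = 1/16 - 435 = -6959/16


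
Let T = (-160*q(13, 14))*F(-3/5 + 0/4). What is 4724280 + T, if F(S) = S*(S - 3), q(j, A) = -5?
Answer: 4726008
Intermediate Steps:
F(S) = S*(-3 + S)
T = 1728 (T = (-160*(-5))*((-3/5 + 0/4)*(-3 + (-3/5 + 0/4))) = 800*((-3*⅕ + 0*(¼))*(-3 + (-3*⅕ + 0*(¼)))) = 800*((-⅗ + 0)*(-3 + (-⅗ + 0))) = 800*(-3*(-3 - ⅗)/5) = 800*(-⅗*(-18/5)) = 800*(54/25) = 1728)
4724280 + T = 4724280 + 1728 = 4726008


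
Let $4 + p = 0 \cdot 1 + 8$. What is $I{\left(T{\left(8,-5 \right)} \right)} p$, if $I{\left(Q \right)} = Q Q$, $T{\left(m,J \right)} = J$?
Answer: $100$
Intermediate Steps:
$I{\left(Q \right)} = Q^{2}$
$p = 4$ ($p = -4 + \left(0 \cdot 1 + 8\right) = -4 + \left(0 + 8\right) = -4 + 8 = 4$)
$I{\left(T{\left(8,-5 \right)} \right)} p = \left(-5\right)^{2} \cdot 4 = 25 \cdot 4 = 100$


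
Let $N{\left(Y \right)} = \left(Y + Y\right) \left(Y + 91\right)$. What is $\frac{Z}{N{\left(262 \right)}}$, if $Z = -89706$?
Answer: $- \frac{44853}{92486} \approx -0.48497$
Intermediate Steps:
$N{\left(Y \right)} = 2 Y \left(91 + Y\right)$
$\frac{Z}{N{\left(262 \right)}} = - \frac{89706}{2 \cdot 262 \left(91 + 262\right)} = - \frac{89706}{2 \cdot 262 \cdot 353} = - \frac{89706}{184972} = \left(-89706\right) \frac{1}{184972} = - \frac{44853}{92486}$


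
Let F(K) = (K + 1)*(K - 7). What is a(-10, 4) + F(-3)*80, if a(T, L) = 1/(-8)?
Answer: 12799/8 ≈ 1599.9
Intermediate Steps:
a(T, L) = -⅛ (a(T, L) = 1*(-⅛) = -⅛)
F(K) = (1 + K)*(-7 + K)
a(-10, 4) + F(-3)*80 = -⅛ + (-7 + (-3)² - 6*(-3))*80 = -⅛ + (-7 + 9 + 18)*80 = -⅛ + 20*80 = -⅛ + 1600 = 12799/8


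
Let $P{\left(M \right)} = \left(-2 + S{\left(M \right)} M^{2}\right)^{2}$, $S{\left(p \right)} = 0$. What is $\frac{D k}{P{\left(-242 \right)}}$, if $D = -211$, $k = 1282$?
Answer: $- \frac{135251}{2} \approx -67626.0$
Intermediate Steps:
$P{\left(M \right)} = 4$ ($P{\left(M \right)} = \left(-2 + 0 M^{2}\right)^{2} = \left(-2 + 0\right)^{2} = \left(-2\right)^{2} = 4$)
$\frac{D k}{P{\left(-242 \right)}} = \frac{\left(-211\right) 1282}{4} = \left(-270502\right) \frac{1}{4} = - \frac{135251}{2}$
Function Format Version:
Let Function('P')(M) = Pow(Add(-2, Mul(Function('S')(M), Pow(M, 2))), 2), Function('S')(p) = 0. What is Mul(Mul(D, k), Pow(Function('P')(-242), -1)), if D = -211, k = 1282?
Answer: Rational(-135251, 2) ≈ -67626.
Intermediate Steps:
Function('P')(M) = 4 (Function('P')(M) = Pow(Add(-2, Mul(0, Pow(M, 2))), 2) = Pow(Add(-2, 0), 2) = Pow(-2, 2) = 4)
Mul(Mul(D, k), Pow(Function('P')(-242), -1)) = Mul(Mul(-211, 1282), Pow(4, -1)) = Mul(-270502, Rational(1, 4)) = Rational(-135251, 2)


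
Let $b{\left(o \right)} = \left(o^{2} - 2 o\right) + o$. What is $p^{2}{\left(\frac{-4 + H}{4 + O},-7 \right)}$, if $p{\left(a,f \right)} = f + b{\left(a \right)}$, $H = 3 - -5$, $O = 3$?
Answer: $\frac{126025}{2401} \approx 52.489$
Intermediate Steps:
$H = 8$ ($H = 3 + 5 = 8$)
$b{\left(o \right)} = o^{2} - o$
$p{\left(a,f \right)} = f + a \left(-1 + a\right)$
$p^{2}{\left(\frac{-4 + H}{4 + O},-7 \right)} = \left(-7 + \frac{-4 + 8}{4 + 3} \left(-1 + \frac{-4 + 8}{4 + 3}\right)\right)^{2} = \left(-7 + \frac{4}{7} \left(-1 + \frac{4}{7}\right)\right)^{2} = \left(-7 + 4 \cdot \frac{1}{7} \left(-1 + 4 \cdot \frac{1}{7}\right)\right)^{2} = \left(-7 + \frac{4 \left(-1 + \frac{4}{7}\right)}{7}\right)^{2} = \left(-7 + \frac{4}{7} \left(- \frac{3}{7}\right)\right)^{2} = \left(-7 - \frac{12}{49}\right)^{2} = \left(- \frac{355}{49}\right)^{2} = \frac{126025}{2401}$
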